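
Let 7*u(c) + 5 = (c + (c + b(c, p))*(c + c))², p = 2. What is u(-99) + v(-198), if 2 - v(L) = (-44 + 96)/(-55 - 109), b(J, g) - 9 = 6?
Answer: 11206944109/287 ≈ 3.9049e+7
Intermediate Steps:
b(J, g) = 15 (b(J, g) = 9 + 6 = 15)
u(c) = -5/7 + (c + 2*c*(15 + c))²/7 (u(c) = -5/7 + (c + (c + 15)*(c + c))²/7 = -5/7 + (c + (15 + c)*(2*c))²/7 = -5/7 + (c + 2*c*(15 + c))²/7)
v(L) = 95/41 (v(L) = 2 - (-44 + 96)/(-55 - 109) = 2 - 52/(-164) = 2 - 52*(-1)/164 = 2 - 1*(-13/41) = 2 + 13/41 = 95/41)
u(-99) + v(-198) = (-5/7 + (⅐)*(-99)²*(31 + 2*(-99))²) + 95/41 = (-5/7 + (⅐)*9801*(31 - 198)²) + 95/41 = (-5/7 + (⅐)*9801*(-167)²) + 95/41 = (-5/7 + (⅐)*9801*27889) + 95/41 = (-5/7 + 273340089/7) + 95/41 = 273340084/7 + 95/41 = 11206944109/287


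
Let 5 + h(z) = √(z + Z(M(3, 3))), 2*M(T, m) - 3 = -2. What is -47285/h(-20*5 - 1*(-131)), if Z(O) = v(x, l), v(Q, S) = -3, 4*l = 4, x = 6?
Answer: -236425/3 - 94570*√7/3 ≈ -1.6221e+5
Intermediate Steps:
l = 1 (l = (¼)*4 = 1)
M(T, m) = ½ (M(T, m) = 3/2 + (½)*(-2) = 3/2 - 1 = ½)
Z(O) = -3
h(z) = -5 + √(-3 + z) (h(z) = -5 + √(z - 3) = -5 + √(-3 + z))
-47285/h(-20*5 - 1*(-131)) = -47285/(-5 + √(-3 + (-20*5 - 1*(-131)))) = -47285/(-5 + √(-3 + (-100 + 131))) = -47285/(-5 + √(-3 + 31)) = -47285/(-5 + √28) = -47285/(-5 + 2*√7)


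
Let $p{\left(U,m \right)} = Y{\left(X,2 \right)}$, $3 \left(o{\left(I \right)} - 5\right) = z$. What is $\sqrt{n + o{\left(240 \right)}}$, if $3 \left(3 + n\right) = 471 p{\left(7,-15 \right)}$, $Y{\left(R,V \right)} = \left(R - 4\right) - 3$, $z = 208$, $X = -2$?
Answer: $\frac{5 i \sqrt{483}}{3} \approx 36.629 i$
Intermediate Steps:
$Y{\left(R,V \right)} = -7 + R$ ($Y{\left(R,V \right)} = \left(-4 + R\right) - 3 = -7 + R$)
$o{\left(I \right)} = \frac{223}{3}$ ($o{\left(I \right)} = 5 + \frac{1}{3} \cdot 208 = 5 + \frac{208}{3} = \frac{223}{3}$)
$p{\left(U,m \right)} = -9$ ($p{\left(U,m \right)} = -7 - 2 = -9$)
$n = -1416$ ($n = -3 + \frac{471 \left(-9\right)}{3} = -3 + \frac{1}{3} \left(-4239\right) = -3 - 1413 = -1416$)
$\sqrt{n + o{\left(240 \right)}} = \sqrt{-1416 + \frac{223}{3}} = \sqrt{- \frac{4025}{3}} = \frac{5 i \sqrt{483}}{3}$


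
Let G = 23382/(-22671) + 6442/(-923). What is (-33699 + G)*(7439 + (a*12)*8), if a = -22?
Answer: -417477241514305/2325037 ≈ -1.7956e+8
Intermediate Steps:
G = -18625352/2325037 (G = 23382*(-1/22671) + 6442*(-1/923) = -2598/2519 - 6442/923 = -18625352/2325037 ≈ -8.0108)
(-33699 + G)*(7439 + (a*12)*8) = (-33699 - 18625352/2325037)*(7439 - 22*12*8) = -78370047215*(7439 - 264*8)/2325037 = -78370047215*(7439 - 2112)/2325037 = -78370047215/2325037*5327 = -417477241514305/2325037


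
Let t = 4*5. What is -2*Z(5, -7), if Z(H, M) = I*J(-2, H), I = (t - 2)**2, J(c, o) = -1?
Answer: 648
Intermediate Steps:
t = 20
I = 324 (I = (20 - 2)**2 = 18**2 = 324)
Z(H, M) = -324 (Z(H, M) = 324*(-1) = -324)
-2*Z(5, -7) = -2*(-324) = 648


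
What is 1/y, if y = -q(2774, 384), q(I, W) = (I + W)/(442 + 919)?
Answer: -1361/3158 ≈ -0.43097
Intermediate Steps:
q(I, W) = I/1361 + W/1361 (q(I, W) = (I + W)/1361 = (I + W)*(1/1361) = I/1361 + W/1361)
y = -3158/1361 (y = -((1/1361)*2774 + (1/1361)*384) = -(2774/1361 + 384/1361) = -1*3158/1361 = -3158/1361 ≈ -2.3204)
1/y = 1/(-3158/1361) = -1361/3158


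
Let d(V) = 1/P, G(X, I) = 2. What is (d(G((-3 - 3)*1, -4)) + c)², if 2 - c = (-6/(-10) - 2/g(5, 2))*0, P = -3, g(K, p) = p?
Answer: 25/9 ≈ 2.7778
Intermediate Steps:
d(V) = -⅓ (d(V) = 1/(-3) = -⅓)
c = 2 (c = 2 - (-6/(-10) - 2/2)*0 = 2 - (-6*(-⅒) - 2*½)*0 = 2 - (⅗ - 1)*0 = 2 - (-2)*0/5 = 2 - 1*0 = 2 + 0 = 2)
(d(G((-3 - 3)*1, -4)) + c)² = (-⅓ + 2)² = (5/3)² = 25/9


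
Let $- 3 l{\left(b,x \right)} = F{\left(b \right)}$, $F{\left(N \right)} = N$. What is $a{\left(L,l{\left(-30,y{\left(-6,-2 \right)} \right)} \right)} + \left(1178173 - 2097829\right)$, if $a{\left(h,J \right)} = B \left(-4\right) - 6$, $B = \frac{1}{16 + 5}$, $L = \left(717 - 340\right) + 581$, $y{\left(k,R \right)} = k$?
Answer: $- \frac{19312906}{21} \approx -9.1966 \cdot 10^{5}$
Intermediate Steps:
$l{\left(b,x \right)} = - \frac{b}{3}$
$L = 958$ ($L = 377 + 581 = 958$)
$B = \frac{1}{21} \approx 0.047619$
$a{\left(h,J \right)} = - \frac{130}{21}$ ($a{\left(h,J \right)} = \frac{1}{21} \left(-4\right) - 6 = - \frac{4}{21} - 6 = - \frac{130}{21}$)
$a{\left(L,l{\left(-30,y{\left(-6,-2 \right)} \right)} \right)} + \left(1178173 - 2097829\right) = - \frac{130}{21} + \left(1178173 - 2097829\right) = - \frac{130}{21} - 919656 = - \frac{19312906}{21}$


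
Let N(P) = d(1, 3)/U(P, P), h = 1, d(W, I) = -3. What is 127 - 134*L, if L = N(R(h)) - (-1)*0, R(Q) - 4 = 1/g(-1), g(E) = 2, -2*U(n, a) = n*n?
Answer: 2357/27 ≈ 87.296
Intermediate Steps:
U(n, a) = -n²/2 (U(n, a) = -n*n/2 = -n²/2)
R(Q) = 9/2 (R(Q) = 4 + 1/2 = 4 + ½ = 9/2)
N(P) = 6/P² (N(P) = -3*(-2/P²) = -(-6)/P² = 6/P²)
L = 8/27 (L = 6/(9/2)² - (-1)*0 = 6*(4/81) - 1*0 = 8/27 + 0 = 8/27 ≈ 0.29630)
127 - 134*L = 127 - 134*8/27 = 127 - 1072/27 = 2357/27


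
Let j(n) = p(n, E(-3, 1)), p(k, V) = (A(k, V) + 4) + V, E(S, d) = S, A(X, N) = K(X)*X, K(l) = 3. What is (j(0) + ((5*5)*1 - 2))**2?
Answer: 576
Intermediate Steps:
A(X, N) = 3*X
p(k, V) = 4 + V + 3*k (p(k, V) = (3*k + 4) + V = (4 + 3*k) + V = 4 + V + 3*k)
j(n) = 1 + 3*n (j(n) = 4 - 3 + 3*n = 1 + 3*n)
(j(0) + ((5*5)*1 - 2))**2 = ((1 + 3*0) + ((5*5)*1 - 2))**2 = ((1 + 0) + (25*1 - 2))**2 = (1 + (25 - 2))**2 = (1 + 23)**2 = 24**2 = 576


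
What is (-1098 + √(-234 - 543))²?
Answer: (1098 - I*√777)² ≈ 1.2048e+6 - 61213.0*I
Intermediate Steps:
(-1098 + √(-234 - 543))² = (-1098 + √(-777))² = (-1098 + I*√777)²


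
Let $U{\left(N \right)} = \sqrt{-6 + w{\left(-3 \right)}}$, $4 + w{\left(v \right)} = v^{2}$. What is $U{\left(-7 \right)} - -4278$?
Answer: $4278 + i \approx 4278.0 + 1.0 i$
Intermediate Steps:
$w{\left(v \right)} = -4 + v^{2}$
$U{\left(N \right)} = i$ ($U{\left(N \right)} = \sqrt{-6 - \left(4 - \left(-3\right)^{2}\right)} = \sqrt{-6 + \left(-4 + 9\right)} = \sqrt{-6 + 5} = \sqrt{-1} = i$)
$U{\left(-7 \right)} - -4278 = i - -4278 = i + 4278 = 4278 + i$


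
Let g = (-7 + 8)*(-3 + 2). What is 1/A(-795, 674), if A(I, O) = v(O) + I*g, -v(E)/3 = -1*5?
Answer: 1/810 ≈ 0.0012346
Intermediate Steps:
g = -1 (g = 1*(-1) = -1)
v(E) = 15 (v(E) = -(-3)*5 = -3*(-5) = 15)
A(I, O) = 15 - I (A(I, O) = 15 + I*(-1) = 15 - I)
1/A(-795, 674) = 1/(15 - 1*(-795)) = 1/(15 + 795) = 1/810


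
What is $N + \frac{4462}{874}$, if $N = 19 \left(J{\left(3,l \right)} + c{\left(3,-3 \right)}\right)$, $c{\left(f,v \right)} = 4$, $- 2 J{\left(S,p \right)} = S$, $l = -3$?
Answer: $\frac{1999}{38} \approx 52.605$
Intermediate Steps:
$J{\left(S,p \right)} = - \frac{S}{2}$
$N = \frac{95}{2}$ ($N = 19 \left(\left(- \frac{1}{2}\right) 3 + 4\right) = 19 \left(- \frac{3}{2} + 4\right) = 19 \cdot \frac{5}{2} = \frac{95}{2} \approx 47.5$)
$N + \frac{4462}{874} = \frac{95}{2} + \frac{4462}{874} = \frac{95}{2} + 4462 \cdot \frac{1}{874} = \frac{95}{2} + \frac{97}{19} = \frac{1999}{38}$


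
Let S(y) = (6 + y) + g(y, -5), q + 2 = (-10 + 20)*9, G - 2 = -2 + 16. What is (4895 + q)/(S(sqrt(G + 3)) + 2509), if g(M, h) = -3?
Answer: 4172432/2103375 - 1661*sqrt(19)/2103375 ≈ 1.9802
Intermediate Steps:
G = 16 (G = 2 + (-2 + 16) = 2 + 14 = 16)
q = 88 (q = -2 + (-10 + 20)*9 = -2 + 10*9 = -2 + 90 = 88)
S(y) = 3 + y (S(y) = (6 + y) - 3 = 3 + y)
(4895 + q)/(S(sqrt(G + 3)) + 2509) = (4895 + 88)/((3 + sqrt(16 + 3)) + 2509) = 4983/((3 + sqrt(19)) + 2509) = 4983/(2512 + sqrt(19))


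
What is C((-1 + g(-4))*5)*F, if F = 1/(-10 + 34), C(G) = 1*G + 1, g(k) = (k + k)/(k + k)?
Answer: 1/24 ≈ 0.041667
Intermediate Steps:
g(k) = 1 (g(k) = (2*k)/((2*k)) = (2*k)*(1/(2*k)) = 1)
C(G) = 1 + G (C(G) = G + 1 = 1 + G)
F = 1/24 ≈ 0.041667
C((-1 + g(-4))*5)*F = (1 + (-1 + 1)*5)*(1/24) = (1 + 0*5)*(1/24) = (1 + 0)*(1/24) = 1*(1/24) = 1/24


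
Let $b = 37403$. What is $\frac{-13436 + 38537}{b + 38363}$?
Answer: $\frac{25101}{75766} \approx 0.3313$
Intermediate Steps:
$\frac{-13436 + 38537}{b + 38363} = \frac{-13436 + 38537}{37403 + 38363} = \frac{25101}{75766}$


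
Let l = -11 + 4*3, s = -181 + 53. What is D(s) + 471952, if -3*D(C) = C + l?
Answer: 1415983/3 ≈ 4.7199e+5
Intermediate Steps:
s = -128
l = 1 (l = -11 + 12 = 1)
D(C) = -1/3 - C/3 (D(C) = -(C + 1)/3 = -(1 + C)/3 = -1/3 - C/3)
D(s) + 471952 = (-1/3 - 1/3*(-128)) + 471952 = (-1/3 + 128/3) + 471952 = 127/3 + 471952 = 1415983/3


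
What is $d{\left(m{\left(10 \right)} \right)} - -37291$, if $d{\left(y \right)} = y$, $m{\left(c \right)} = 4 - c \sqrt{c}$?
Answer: $37295 - 10 \sqrt{10} \approx 37263.0$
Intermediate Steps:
$m{\left(c \right)} = 4 - c^{\frac{3}{2}}$
$d{\left(m{\left(10 \right)} \right)} - -37291 = \left(4 - 10^{\frac{3}{2}}\right) - -37291 = \left(4 - 10 \sqrt{10}\right) + 37291 = 37295 - 10 \sqrt{10}$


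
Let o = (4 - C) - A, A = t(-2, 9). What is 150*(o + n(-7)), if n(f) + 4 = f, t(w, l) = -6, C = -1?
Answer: 0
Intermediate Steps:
A = -6
n(f) = -4 + f
o = 11 (o = (4 - 1*(-1)) - 1*(-6) = (4 + 1) + 6 = 5 + 6 = 11)
150*(o + n(-7)) = 150*(11 + (-4 - 7)) = 150*(11 - 11) = 150*0 = 0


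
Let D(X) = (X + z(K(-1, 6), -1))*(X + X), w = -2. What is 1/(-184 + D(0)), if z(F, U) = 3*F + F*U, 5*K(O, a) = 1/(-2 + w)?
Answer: -1/184 ≈ -0.0054348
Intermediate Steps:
K(O, a) = -1/20 (K(O, a) = 1/(5*(-2 - 2)) = (1/5)/(-4) = (1/5)*(-1/4) = -1/20)
D(X) = 2*X*(-1/10 + X) (D(X) = (X - (3 - 1)/20)*(X + X) = (X - 1/20*2)*(2*X) = (X - 1/10)*(2*X) = (-1/10 + X)*(2*X) = 2*X*(-1/10 + X))
1/(-184 + D(0)) = 1/(-184 + (1/5)*0*(-1 + 10*0)) = 1/(-184 + (1/5)*0*(-1 + 0)) = 1/(-184 + (1/5)*0*(-1)) = 1/(-184 + 0) = 1/(-184) = -1/184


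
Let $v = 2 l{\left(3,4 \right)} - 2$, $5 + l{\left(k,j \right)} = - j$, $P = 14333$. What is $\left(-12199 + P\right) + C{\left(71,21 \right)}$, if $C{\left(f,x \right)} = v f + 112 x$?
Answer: $3066$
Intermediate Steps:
$l{\left(k,j \right)} = -5 - j$
$v = -20$ ($v = 2 \left(-5 - 4\right) - 2 = 2 \left(-9\right) - 2 = -18 - 2 = -20$)
$C{\left(f,x \right)} = - 20 f + 112 x$
$\left(-12199 + P\right) + C{\left(71,21 \right)} = \left(-12199 + 14333\right) + \left(\left(-20\right) 71 + 112 \cdot 21\right) = 2134 + \left(-1420 + 2352\right) = 2134 + 932 = 3066$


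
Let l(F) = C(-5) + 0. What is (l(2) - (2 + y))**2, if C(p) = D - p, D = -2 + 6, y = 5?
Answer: 4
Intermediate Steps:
D = 4
C(p) = 4 - p
l(F) = 9 (l(F) = (4 - 1*(-5)) + 0 = (4 + 5) + 0 = 9 + 0 = 9)
(l(2) - (2 + y))**2 = (9 - (2 + 5))**2 = (9 - 1*7)**2 = (9 - 7)**2 = 2**2 = 4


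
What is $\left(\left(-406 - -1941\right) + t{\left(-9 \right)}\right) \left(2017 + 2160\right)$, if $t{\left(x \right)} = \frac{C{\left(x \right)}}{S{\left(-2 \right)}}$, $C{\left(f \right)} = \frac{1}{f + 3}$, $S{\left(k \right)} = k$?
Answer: $\frac{76944517}{12} \approx 6.412 \cdot 10^{6}$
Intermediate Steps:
$C{\left(f \right)} = \frac{1}{3 + f}$
$t{\left(x \right)} = - \frac{1}{2 \left(3 + x\right)}$ ($t{\left(x \right)} = \frac{1}{\left(3 + x\right) \left(-2\right)} = \frac{1}{3 + x} \left(- \frac{1}{2}\right) = - \frac{1}{2 \left(3 + x\right)}$)
$\left(\left(-406 - -1941\right) + t{\left(-9 \right)}\right) \left(2017 + 2160\right) = \left(\left(-406 - -1941\right) - \frac{1}{6 + 2 \left(-9\right)}\right) \left(2017 + 2160\right) = \left(\left(-406 + 1941\right) - \frac{1}{6 - 18}\right) 4177 = \left(1535 - \frac{1}{-12}\right) 4177 = \left(1535 - - \frac{1}{12}\right) 4177 = \left(1535 + \frac{1}{12}\right) 4177 = \frac{18421}{12} \cdot 4177 = \frac{76944517}{12}$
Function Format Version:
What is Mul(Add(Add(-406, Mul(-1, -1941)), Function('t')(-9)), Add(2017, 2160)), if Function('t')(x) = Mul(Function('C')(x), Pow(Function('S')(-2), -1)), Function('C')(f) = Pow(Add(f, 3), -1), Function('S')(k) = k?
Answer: Rational(76944517, 12) ≈ 6.4120e+6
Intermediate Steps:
Function('C')(f) = Pow(Add(3, f), -1)
Function('t')(x) = Mul(Rational(-1, 2), Pow(Add(3, x), -1)) (Function('t')(x) = Mul(Pow(Add(3, x), -1), Pow(-2, -1)) = Mul(Pow(Add(3, x), -1), Rational(-1, 2)) = Mul(Rational(-1, 2), Pow(Add(3, x), -1)))
Mul(Add(Add(-406, Mul(-1, -1941)), Function('t')(-9)), Add(2017, 2160)) = Mul(Add(Add(-406, Mul(-1, -1941)), Mul(-1, Pow(Add(6, Mul(2, -9)), -1))), Add(2017, 2160)) = Mul(Add(Add(-406, 1941), Mul(-1, Pow(Add(6, -18), -1))), 4177) = Mul(Add(1535, Mul(-1, Pow(-12, -1))), 4177) = Mul(Add(1535, Mul(-1, Rational(-1, 12))), 4177) = Mul(Add(1535, Rational(1, 12)), 4177) = Mul(Rational(18421, 12), 4177) = Rational(76944517, 12)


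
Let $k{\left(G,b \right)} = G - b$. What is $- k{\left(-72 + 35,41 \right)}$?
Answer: $78$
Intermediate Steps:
$- k{\left(-72 + 35,41 \right)} = - (\left(-72 + 35\right) - 41) = - (-37 - 41) = \left(-1\right) \left(-78\right) = 78$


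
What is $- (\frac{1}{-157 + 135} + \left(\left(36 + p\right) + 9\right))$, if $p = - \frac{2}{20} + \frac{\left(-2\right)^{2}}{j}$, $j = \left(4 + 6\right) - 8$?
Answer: $- \frac{2577}{55} \approx -46.855$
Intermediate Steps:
$j = 2$ ($j = 10 - 8 = 2$)
$p = \frac{19}{10}$ ($p = - \frac{2}{20} + \frac{\left(-2\right)^{2}}{2} = \left(-2\right) \frac{1}{20} + 4 \cdot \frac{1}{2} = - \frac{1}{10} + 2 = \frac{19}{10} \approx 1.9$)
$- (\frac{1}{-157 + 135} + \left(\left(36 + p\right) + 9\right)) = - (\frac{1}{-157 + 135} + \left(\left(36 + \frac{19}{10}\right) + 9\right)) = - (\frac{1}{-22} + \left(\frac{379}{10} + 9\right)) = - (- \frac{1}{22} + \frac{469}{10}) = \left(-1\right) \frac{2577}{55} = - \frac{2577}{55}$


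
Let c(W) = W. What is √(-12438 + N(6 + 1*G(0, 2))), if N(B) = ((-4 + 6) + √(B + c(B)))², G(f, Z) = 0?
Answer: √(-12422 + 8*√3) ≈ 111.39*I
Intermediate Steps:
N(B) = (2 + √2*√B)² (N(B) = ((-4 + 6) + √(B + B))² = (2 + √(2*B))² = (2 + √2*√B)²)
√(-12438 + N(6 + 1*G(0, 2))) = √(-12438 + (2 + √2*√(6 + 1*0))²) = √(-12438 + (2 + √2*√(6 + 0))²) = √(-12438 + (2 + √2*√6)²) = √(-12438 + (2 + 2*√3)²)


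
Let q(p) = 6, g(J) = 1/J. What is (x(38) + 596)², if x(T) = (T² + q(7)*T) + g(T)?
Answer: 7427854225/1444 ≈ 5.1439e+6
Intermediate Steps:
x(T) = 1/T + T² + 6*T (x(T) = (T² + 6*T) + 1/T = 1/T + T² + 6*T)
(x(38) + 596)² = ((1 + 38²*(6 + 38))/38 + 596)² = ((1 + 1444*44)/38 + 596)² = ((1 + 63536)/38 + 596)² = ((1/38)*63537 + 596)² = (63537/38 + 596)² = (86185/38)² = 7427854225/1444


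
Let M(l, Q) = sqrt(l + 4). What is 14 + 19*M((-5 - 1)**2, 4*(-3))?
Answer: 14 + 38*sqrt(10) ≈ 134.17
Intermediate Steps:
M(l, Q) = sqrt(4 + l)
14 + 19*M((-5 - 1)**2, 4*(-3)) = 14 + 19*sqrt(4 + (-5 - 1)**2) = 14 + 19*sqrt(4 + (-6)**2) = 14 + 19*sqrt(4 + 36) = 14 + 19*sqrt(40) = 14 + 19*(2*sqrt(10)) = 14 + 38*sqrt(10)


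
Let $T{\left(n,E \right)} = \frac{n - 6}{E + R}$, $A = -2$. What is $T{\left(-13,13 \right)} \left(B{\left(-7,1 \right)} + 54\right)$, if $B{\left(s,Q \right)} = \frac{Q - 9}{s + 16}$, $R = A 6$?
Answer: $- \frac{9082}{9} \approx -1009.1$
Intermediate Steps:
$R = -12$ ($R = \left(-2\right) 6 = -12$)
$B{\left(s,Q \right)} = \frac{-9 + Q}{16 + s}$
$T{\left(n,E \right)} = \frac{-6 + n}{-12 + E}$ ($T{\left(n,E \right)} = \frac{n - 6}{E - 12} = \frac{-6 + n}{-12 + E}$)
$T{\left(-13,13 \right)} \left(B{\left(-7,1 \right)} + 54\right) = \frac{-6 - 13}{-12 + 13} \left(\frac{-9 + 1}{16 - 7} + 54\right) = 1^{-1} \left(-19\right) \left(\frac{1}{9} \left(-8\right) + 54\right) = 1 \left(-19\right) \left(\frac{1}{9} \left(-8\right) + 54\right) = - 19 \left(- \frac{8}{9} + 54\right) = \left(-19\right) \frac{478}{9} = - \frac{9082}{9}$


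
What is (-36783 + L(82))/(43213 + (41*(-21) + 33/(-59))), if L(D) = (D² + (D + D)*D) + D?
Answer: -975211/2498735 ≈ -0.39028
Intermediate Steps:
L(D) = D + 3*D² (L(D) = (D² + (2*D)*D) + D = (D² + 2*D²) + D = 3*D² + D = D + 3*D²)
(-36783 + L(82))/(43213 + (41*(-21) + 33/(-59))) = (-36783 + 82*(1 + 3*82))/(43213 + (41*(-21) + 33/(-59))) = (-36783 + 82*(1 + 246))/(43213 + (-861 + 33*(-1/59))) = (-36783 + 82*247)/(43213 + (-861 - 33/59)) = (-36783 + 20254)/(43213 - 50832/59) = -16529/2498735/59 = -16529*59/2498735 = -975211/2498735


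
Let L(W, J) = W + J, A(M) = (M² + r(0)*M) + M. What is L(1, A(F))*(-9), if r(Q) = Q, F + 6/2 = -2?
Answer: -189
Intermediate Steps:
F = -5 (F = -3 - 2 = -5)
A(M) = M + M² (A(M) = (M² + 0*M) + M = (M² + 0) + M = M² + M = M + M²)
L(W, J) = J + W
L(1, A(F))*(-9) = (-5*(1 - 5) + 1)*(-9) = (-5*(-4) + 1)*(-9) = (20 + 1)*(-9) = 21*(-9) = -189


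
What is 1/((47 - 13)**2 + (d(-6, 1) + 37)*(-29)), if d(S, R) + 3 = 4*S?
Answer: 1/866 ≈ 0.0011547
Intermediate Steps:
d(S, R) = -3 + 4*S
1/((47 - 13)**2 + (d(-6, 1) + 37)*(-29)) = 1/((47 - 13)**2 + ((-3 + 4*(-6)) + 37)*(-29)) = 1/(34**2 + ((-3 - 24) + 37)*(-29)) = 1/(1156 + (-27 + 37)*(-29)) = 1/(1156 + 10*(-29)) = 1/(1156 - 290) = 1/866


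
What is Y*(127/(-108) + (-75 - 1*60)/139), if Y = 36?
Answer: -32233/417 ≈ -77.297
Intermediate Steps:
Y*(127/(-108) + (-75 - 1*60)/139) = 36*(127/(-108) + (-75 - 1*60)/139) = 36*(127*(-1/108) + (-75 - 60)*(1/139)) = 36*(-127/108 - 135*1/139) = 36*(-127/108 - 135/139) = 36*(-32233/15012) = -32233/417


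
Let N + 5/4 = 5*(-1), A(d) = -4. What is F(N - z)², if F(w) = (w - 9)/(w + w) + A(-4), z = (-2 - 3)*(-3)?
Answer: 312481/28900 ≈ 10.812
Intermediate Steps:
z = 15 (z = -5*(-3) = 15)
N = -25/4 (N = -5/4 + 5*(-1) = -5/4 - 5 = -25/4 ≈ -6.2500)
F(w) = -4 + (-9 + w)/(2*w) (F(w) = (w - 9)/(w + w) - 4 = (-9 + w)/((2*w)) - 4 = (-9 + w)*(1/(2*w)) - 4 = (-9 + w)/(2*w) - 4 = -4 + (-9 + w)/(2*w))
F(N - z)² = ((-9 - 7*(-25/4 - 1*15))/(2*(-25/4 - 1*15)))² = ((-9 - 7*(-25/4 - 15))/(2*(-25/4 - 15)))² = ((-9 - 7*(-85/4))/(2*(-85/4)))² = ((½)*(-4/85)*(-9 + 595/4))² = ((½)*(-4/85)*(559/4))² = (-559/170)² = 312481/28900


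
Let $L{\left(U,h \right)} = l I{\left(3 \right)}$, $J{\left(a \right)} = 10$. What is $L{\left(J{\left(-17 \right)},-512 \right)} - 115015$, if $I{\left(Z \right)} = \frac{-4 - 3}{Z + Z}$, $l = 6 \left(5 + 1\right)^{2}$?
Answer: $-115267$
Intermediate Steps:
$l = 216$ ($l = 6 \cdot 6^{2} = 6 \cdot 36 = 216$)
$I{\left(Z \right)} = - \frac{7}{2 Z}$
$L{\left(U,h \right)} = -252$ ($L{\left(U,h \right)} = 216 \left(- \frac{7}{2 \cdot 3}\right) = 216 \left(\left(- \frac{7}{2}\right) \frac{1}{3}\right) = 216 \left(- \frac{7}{6}\right) = -252$)
$L{\left(J{\left(-17 \right)},-512 \right)} - 115015 = -252 - 115015 = -115267$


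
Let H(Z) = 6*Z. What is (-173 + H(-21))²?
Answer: 89401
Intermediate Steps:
(-173 + H(-21))² = (-173 + 6*(-21))² = (-173 - 126)² = (-299)² = 89401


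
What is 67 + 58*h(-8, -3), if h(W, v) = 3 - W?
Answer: 705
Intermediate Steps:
67 + 58*h(-8, -3) = 67 + 58*(3 - 1*(-8)) = 67 + 58*(3 + 8) = 67 + 58*11 = 67 + 638 = 705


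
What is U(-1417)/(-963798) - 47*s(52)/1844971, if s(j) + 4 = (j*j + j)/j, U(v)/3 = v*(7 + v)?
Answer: -1843468292234/296363226643 ≈ -6.2203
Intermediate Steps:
U(v) = 3*v*(7 + v) (U(v) = 3*(v*(7 + v)) = 3*v*(7 + v))
s(j) = -4 + (j + j**2)/j (s(j) = -4 + (j*j + j)/j = -4 + (j**2 + j)/j = -4 + (j + j**2)/j)
U(-1417)/(-963798) - 47*s(52)/1844971 = (3*(-1417)*(7 - 1417))/(-963798) - 47*(-3 + 52)/1844971 = (3*(-1417)*(-1410))*(-1/963798) - 47*49*(1/1844971) = 5993910*(-1/963798) - 2303*1/1844971 = -998985/160633 - 2303/1844971 = -1843468292234/296363226643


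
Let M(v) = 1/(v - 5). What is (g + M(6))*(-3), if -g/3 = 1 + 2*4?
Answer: 78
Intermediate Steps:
M(v) = 1/(-5 + v)
g = -27 (g = -3*(1 + 2*4) = -3*(1 + 8) = -3*9 = -27)
(g + M(6))*(-3) = (-27 + 1/(-5 + 6))*(-3) = (-27 + 1/1)*(-3) = (-27 + 1)*(-3) = -26*(-3) = 78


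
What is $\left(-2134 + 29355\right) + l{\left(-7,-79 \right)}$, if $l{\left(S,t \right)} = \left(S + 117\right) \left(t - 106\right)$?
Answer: $6871$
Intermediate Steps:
$l{\left(S,t \right)} = \left(-106 + t\right) \left(117 + S\right)$ ($l{\left(S,t \right)} = \left(117 + S\right) \left(-106 + t\right) = \left(-106 + t\right) \left(117 + S\right)$)
$\left(-2134 + 29355\right) + l{\left(-7,-79 \right)} = \left(-2134 + 29355\right) - 20350 = 27221 + \left(-12402 + 742 - 9243 + 553\right) = 27221 - 20350 = 6871$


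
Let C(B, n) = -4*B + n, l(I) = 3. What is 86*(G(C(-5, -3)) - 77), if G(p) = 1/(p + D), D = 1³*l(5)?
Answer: -66177/10 ≈ -6617.7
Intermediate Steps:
C(B, n) = n - 4*B
D = 3 (D = 1³*3 = 1*3 = 3)
G(p) = 1/(3 + p) (G(p) = 1/(p + 3) = 1/(3 + p))
86*(G(C(-5, -3)) - 77) = 86*(1/(3 + (-3 - 4*(-5))) - 77) = 86*(1/(3 + (-3 + 20)) - 77) = 86*(1/(3 + 17) - 77) = 86*(1/20 - 77) = 86*(-1539/20) = -66177/10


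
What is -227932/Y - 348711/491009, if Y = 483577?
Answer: -280545282635/237440659193 ≈ -1.1815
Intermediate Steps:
-227932/Y - 348711/491009 = -227932/483577 - 348711/491009 = -280545282635/237440659193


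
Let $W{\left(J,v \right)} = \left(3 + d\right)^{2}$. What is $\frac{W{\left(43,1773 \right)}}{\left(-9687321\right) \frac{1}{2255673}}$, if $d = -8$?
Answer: $- \frac{2685325}{461301} \approx -5.8212$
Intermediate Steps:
$W{\left(J,v \right)} = 25$ ($W{\left(J,v \right)} = \left(3 - 8\right)^{2} = \left(-5\right)^{2} = 25$)
$\frac{W{\left(43,1773 \right)}}{\left(-9687321\right) \frac{1}{2255673}} = \frac{25}{\left(-9687321\right) \frac{1}{2255673}} = \frac{25}{- \frac{461301}{107413}} = 25 \left(- \frac{107413}{461301}\right) = - \frac{2685325}{461301}$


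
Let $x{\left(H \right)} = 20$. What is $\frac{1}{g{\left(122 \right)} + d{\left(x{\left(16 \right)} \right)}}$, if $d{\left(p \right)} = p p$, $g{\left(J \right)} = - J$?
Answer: $\frac{1}{278} \approx 0.0035971$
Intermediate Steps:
$d{\left(p \right)} = p^{2}$
$\frac{1}{g{\left(122 \right)} + d{\left(x{\left(16 \right)} \right)}} = \frac{1}{\left(-1\right) 122 + 20^{2}} = \frac{1}{-122 + 400} = \frac{1}{278}$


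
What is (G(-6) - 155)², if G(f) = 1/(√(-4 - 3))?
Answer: (1085 + I*√7)²/49 ≈ 24025.0 + 117.17*I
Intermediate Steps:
G(f) = -I*√7/7 (G(f) = 1/(√(-7)) = 1/(I*√7) = -I*√7/7)
(G(-6) - 155)² = (-I*√7/7 - 155)² = (-155 - I*√7/7)²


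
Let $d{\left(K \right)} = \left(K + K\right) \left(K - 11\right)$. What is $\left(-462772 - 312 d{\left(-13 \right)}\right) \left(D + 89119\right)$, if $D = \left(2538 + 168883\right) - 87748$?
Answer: $-113603828320$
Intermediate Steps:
$d{\left(K \right)} = 2 K \left(-11 + K\right)$
$D = 83673$ ($D = 171421 - 87748 = 83673$)
$\left(-462772 - 312 d{\left(-13 \right)}\right) \left(D + 89119\right) = \left(-462772 - 312 \cdot 2 \left(-13\right) \left(-11 - 13\right)\right) \left(83673 + 89119\right) = \left(-462772 - 312 \cdot 2 \left(-13\right) \left(-24\right)\right) 172792 = \left(-462772 - 194688\right) 172792 = \left(-657460\right) 172792 = -113603828320$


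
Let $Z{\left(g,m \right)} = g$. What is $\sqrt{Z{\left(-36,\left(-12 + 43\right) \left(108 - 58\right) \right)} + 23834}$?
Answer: $\sqrt{23798} \approx 154.27$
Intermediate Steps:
$\sqrt{Z{\left(-36,\left(-12 + 43\right) \left(108 - 58\right) \right)} + 23834} = \sqrt{-36 + 23834} = \sqrt{23798}$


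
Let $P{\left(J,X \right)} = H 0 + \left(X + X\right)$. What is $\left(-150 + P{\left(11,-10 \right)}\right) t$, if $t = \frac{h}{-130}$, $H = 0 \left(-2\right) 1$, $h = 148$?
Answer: $\frac{2516}{13} \approx 193.54$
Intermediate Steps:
$H = 0$ ($H = 0 \cdot 1 = 0$)
$P{\left(J,X \right)} = 2 X$ ($P{\left(J,X \right)} = 0 \cdot 0 + \left(X + X\right) = 0 + 2 X = 2 X$)
$t = - \frac{74}{65}$ ($t = \frac{148}{-130} = 148 \left(- \frac{1}{130}\right) = - \frac{74}{65} \approx -1.1385$)
$\left(-150 + P{\left(11,-10 \right)}\right) t = \left(-150 + 2 \left(-10\right)\right) \left(- \frac{74}{65}\right) = \left(-150 - 20\right) \left(- \frac{74}{65}\right) = \left(-170\right) \left(- \frac{74}{65}\right) = \frac{2516}{13}$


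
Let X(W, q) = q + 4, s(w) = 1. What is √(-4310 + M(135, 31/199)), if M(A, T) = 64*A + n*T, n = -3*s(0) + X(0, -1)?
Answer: √4330 ≈ 65.803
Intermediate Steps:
X(W, q) = 4 + q
n = 0 (n = -3*1 + (4 - 1) = -3 + 3 = 0)
M(A, T) = 64*A (M(A, T) = 64*A + 0*T = 64*A + 0 = 64*A)
√(-4310 + M(135, 31/199)) = √(-4310 + 64*135) = √(-4310 + 8640) = √4330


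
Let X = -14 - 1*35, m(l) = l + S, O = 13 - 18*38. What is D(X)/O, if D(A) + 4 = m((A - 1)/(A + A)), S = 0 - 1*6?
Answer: 465/32879 ≈ 0.014143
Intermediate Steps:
S = -6 (S = 0 - 6 = -6)
O = -671 (O = 13 - 684 = -671)
m(l) = -6 + l (m(l) = l - 6 = -6 + l)
X = -49 (X = -14 - 35 = -49)
D(A) = -10 + (-1 + A)/(2*A) (D(A) = -4 + (-6 + (A - 1)/(A + A)) = -4 + (-6 + (-1 + A)/((2*A))) = -4 + (-6 + (-1 + A)*(1/(2*A))) = -4 + (-6 + (-1 + A)/(2*A)) = -10 + (-1 + A)/(2*A))
D(X)/O = ((½)*(-1 - 19*(-49))/(-49))/(-671) = ((½)*(-1/49)*(-1 + 931))*(-1/671) = ((½)*(-1/49)*930)*(-1/671) = -465/49*(-1/671) = 465/32879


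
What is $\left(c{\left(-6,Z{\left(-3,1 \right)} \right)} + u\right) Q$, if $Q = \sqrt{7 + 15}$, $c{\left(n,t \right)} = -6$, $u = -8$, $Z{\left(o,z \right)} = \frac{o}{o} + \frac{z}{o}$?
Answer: $- 14 \sqrt{22} \approx -65.666$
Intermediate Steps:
$Z{\left(o,z \right)} = 1 + \frac{z}{o}$
$Q = \sqrt{22} \approx 4.6904$
$\left(c{\left(-6,Z{\left(-3,1 \right)} \right)} + u\right) Q = \left(-6 - 8\right) \sqrt{22} = - 14 \sqrt{22}$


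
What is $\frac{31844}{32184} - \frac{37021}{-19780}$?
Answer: $\frac{227669773}{79574940} \approx 2.8611$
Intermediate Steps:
$\frac{31844}{32184} - \frac{37021}{-19780} = 31844 \cdot \frac{1}{32184} - - \frac{37021}{19780} = \frac{7961}{8046} + \frac{37021}{19780} = \frac{227669773}{79574940}$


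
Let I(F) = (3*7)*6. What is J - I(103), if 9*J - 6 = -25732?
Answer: -26860/9 ≈ -2984.4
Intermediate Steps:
J = -25726/9 (J = 2/3 + (1/9)*(-25732) = 2/3 - 25732/9 = -25726/9 ≈ -2858.4)
I(F) = 126 (I(F) = 21*6 = 126)
J - I(103) = -25726/9 - 1*126 = -25726/9 - 126 = -26860/9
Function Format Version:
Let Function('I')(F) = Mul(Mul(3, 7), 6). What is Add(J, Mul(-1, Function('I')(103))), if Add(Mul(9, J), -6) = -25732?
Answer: Rational(-26860, 9) ≈ -2984.4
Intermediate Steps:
J = Rational(-25726, 9) (J = Add(Rational(2, 3), Mul(Rational(1, 9), -25732)) = Add(Rational(2, 3), Rational(-25732, 9)) = Rational(-25726, 9) ≈ -2858.4)
Function('I')(F) = 126 (Function('I')(F) = Mul(21, 6) = 126)
Add(J, Mul(-1, Function('I')(103))) = Add(Rational(-25726, 9), Mul(-1, 126)) = Add(Rational(-25726, 9), -126) = Rational(-26860, 9)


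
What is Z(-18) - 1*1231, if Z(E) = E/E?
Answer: -1230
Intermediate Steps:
Z(E) = 1
Z(-18) - 1*1231 = 1 - 1*1231 = 1 - 1231 = -1230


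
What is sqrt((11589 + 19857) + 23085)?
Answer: 3*sqrt(6059) ≈ 233.52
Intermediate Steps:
sqrt((11589 + 19857) + 23085) = sqrt(31446 + 23085) = sqrt(54531) = 3*sqrt(6059)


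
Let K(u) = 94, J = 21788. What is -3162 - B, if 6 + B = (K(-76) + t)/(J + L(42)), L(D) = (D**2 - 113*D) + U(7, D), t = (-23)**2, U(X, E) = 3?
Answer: -8480261/2687 ≈ -3156.0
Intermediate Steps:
t = 529
L(D) = 3 + D**2 - 113*D (L(D) = (D**2 - 113*D) + 3 = 3 + D**2 - 113*D)
B = -16033/2687 (B = -6 + (94 + 529)/(21788 + (3 + 42**2 - 113*42)) = -6 + 623/(21788 + (3 + 1764 - 4746)) = -6 + 623/(21788 - 2979) = -6 + 623/18809 = -6 + 623*(1/18809) = -6 + 89/2687 = -16033/2687 ≈ -5.9669)
-3162 - B = -3162 - 1*(-16033/2687) = -3162 + 16033/2687 = -8480261/2687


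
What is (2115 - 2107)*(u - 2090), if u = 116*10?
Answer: -7440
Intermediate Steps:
u = 1160
(2115 - 2107)*(u - 2090) = (2115 - 2107)*(1160 - 2090) = 8*(-930) = -7440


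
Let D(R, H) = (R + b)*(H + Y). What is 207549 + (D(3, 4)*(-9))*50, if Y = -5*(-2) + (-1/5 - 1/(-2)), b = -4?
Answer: 213984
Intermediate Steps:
Y = 103/10 (Y = 10 + (-1*⅕ - 1*(-½)) = 10 + (-⅕ + ½) = 10 + 3/10 = 103/10 ≈ 10.300)
D(R, H) = (-4 + R)*(103/10 + H) (D(R, H) = (R - 4)*(H + 103/10) = (-4 + R)*(103/10 + H))
207549 + (D(3, 4)*(-9))*50 = 207549 + ((-206/5 - 4*4 + (103/10)*3 + 4*3)*(-9))*50 = 207549 + ((-206/5 - 16 + 309/10 + 12)*(-9))*50 = 207549 - 143/10*(-9)*50 = 207549 + (1287/10)*50 = 207549 + 6435 = 213984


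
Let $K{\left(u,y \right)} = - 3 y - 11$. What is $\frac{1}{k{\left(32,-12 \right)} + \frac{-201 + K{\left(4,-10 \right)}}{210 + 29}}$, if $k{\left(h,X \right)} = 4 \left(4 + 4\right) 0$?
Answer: $- \frac{239}{182} \approx -1.3132$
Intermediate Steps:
$K{\left(u,y \right)} = -11 - 3 y$ ($K{\left(u,y \right)} = - 3 y - 11 = -11 - 3 y$)
$k{\left(h,X \right)} = 0$ ($k{\left(h,X \right)} = 4 \cdot 8 \cdot 0 = 32 \cdot 0 = 0$)
$\frac{1}{k{\left(32,-12 \right)} + \frac{-201 + K{\left(4,-10 \right)}}{210 + 29}} = \frac{1}{0 + \frac{-201 - -19}{210 + 29}} = \frac{1}{0 + \frac{-201 + \left(-11 + 30\right)}{239}} = \frac{1}{0 + \left(-201 + 19\right) \frac{1}{239}} = \frac{1}{0 - \frac{182}{239}} = \frac{1}{- \frac{182}{239}} = - \frac{239}{182}$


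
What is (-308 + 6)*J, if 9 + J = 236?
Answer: -68554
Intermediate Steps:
J = 227 (J = -9 + 236 = 227)
(-308 + 6)*J = (-308 + 6)*227 = -302*227 = -68554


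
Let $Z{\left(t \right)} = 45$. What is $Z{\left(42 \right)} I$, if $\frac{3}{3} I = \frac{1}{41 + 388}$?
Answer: $\frac{15}{143} \approx 0.1049$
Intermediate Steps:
$I = \frac{1}{429}$ ($I = \frac{1}{41 + 388} = \frac{1}{429} \approx 0.002331$)
$Z{\left(42 \right)} I = 45 \cdot \frac{1}{429} = \frac{15}{143}$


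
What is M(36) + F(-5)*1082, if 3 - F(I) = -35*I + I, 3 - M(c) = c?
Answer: -180727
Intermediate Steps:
M(c) = 3 - c
F(I) = 3 + 34*I (F(I) = 3 - (-35*I + I) = 3 - (-34)*I = 3 + 34*I)
M(36) + F(-5)*1082 = (3 - 1*36) + (3 + 34*(-5))*1082 = (3 - 36) + (3 - 170)*1082 = -33 - 167*1082 = -33 - 180694 = -180727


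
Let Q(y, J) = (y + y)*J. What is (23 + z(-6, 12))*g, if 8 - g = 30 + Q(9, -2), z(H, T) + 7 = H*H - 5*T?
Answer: -112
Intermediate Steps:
Q(y, J) = 2*J*y (Q(y, J) = (2*y)*J = 2*J*y)
z(H, T) = -7 + H² - 5*T (z(H, T) = -7 + (H*H - 5*T) = -7 + (H² - 5*T) = -7 + H² - 5*T)
g = 14 (g = 8 - (30 + 2*(-2)*9) = 8 - (30 - 36) = 8 - 1*(-6) = 8 + 6 = 14)
(23 + z(-6, 12))*g = (23 + (-7 + (-6)² - 5*12))*14 = (23 + (-7 + 36 - 60))*14 = (23 - 31)*14 = -8*14 = -112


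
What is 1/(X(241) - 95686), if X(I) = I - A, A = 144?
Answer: -1/95589 ≈ -1.0461e-5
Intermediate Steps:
X(I) = -144 + I (X(I) = I - 1*144 = I - 144 = -144 + I)
1/(X(241) - 95686) = 1/((-144 + 241) - 95686) = 1/(97 - 95686) = 1/(-95589) = -1/95589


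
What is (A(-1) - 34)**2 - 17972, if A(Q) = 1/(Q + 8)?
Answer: -824459/49 ≈ -16826.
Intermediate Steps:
A(Q) = 1/(8 + Q)
(A(-1) - 34)**2 - 17972 = (1/(8 - 1) - 34)**2 - 17972 = (1/7 - 34)**2 - 17972 = (-237/7)**2 - 17972 = 56169/49 - 17972 = -824459/49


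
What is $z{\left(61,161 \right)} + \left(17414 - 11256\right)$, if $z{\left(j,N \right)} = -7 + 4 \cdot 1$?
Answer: $6155$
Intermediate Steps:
$z{\left(j,N \right)} = -3$ ($z{\left(j,N \right)} = -7 + 4 = -3$)
$z{\left(61,161 \right)} + \left(17414 - 11256\right) = -3 + \left(17414 - 11256\right) = -3 + 6158 = 6155$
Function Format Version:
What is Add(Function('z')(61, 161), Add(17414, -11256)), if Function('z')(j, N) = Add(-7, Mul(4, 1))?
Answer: 6155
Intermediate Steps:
Function('z')(j, N) = -3 (Function('z')(j, N) = Add(-7, 4) = -3)
Add(Function('z')(61, 161), Add(17414, -11256)) = Add(-3, Add(17414, -11256)) = Add(-3, 6158) = 6155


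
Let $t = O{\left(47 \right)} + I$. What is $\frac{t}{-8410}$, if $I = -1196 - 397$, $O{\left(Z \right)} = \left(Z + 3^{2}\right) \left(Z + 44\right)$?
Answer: $- \frac{3503}{8410} \approx -0.41653$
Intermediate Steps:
$O{\left(Z \right)} = \left(9 + Z\right) \left(44 + Z\right)$ ($O{\left(Z \right)} = \left(Z + 9\right) \left(44 + Z\right) = \left(9 + Z\right) \left(44 + Z\right)$)
$I = -1593$
$t = 3503$ ($t = \left(396 + 47^{2} + 53 \cdot 47\right) - 1593 = \left(396 + 2209 + 2491\right) - 1593 = 5096 - 1593 = 3503$)
$\frac{t}{-8410} = \frac{3503}{-8410} = 3503 \left(- \frac{1}{8410}\right) = - \frac{3503}{8410}$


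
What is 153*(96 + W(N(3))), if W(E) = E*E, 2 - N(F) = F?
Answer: 14841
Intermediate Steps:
N(F) = 2 - F
W(E) = E**2
153*(96 + W(N(3))) = 153*(96 + (2 - 1*3)**2) = 153*(96 + (2 - 3)**2) = 153*(96 + (-1)**2) = 153*(96 + 1) = 153*97 = 14841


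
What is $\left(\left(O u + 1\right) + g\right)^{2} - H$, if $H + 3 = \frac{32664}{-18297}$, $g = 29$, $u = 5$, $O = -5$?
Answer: $\frac{181660}{6099} \approx 29.785$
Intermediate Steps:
$H = - \frac{29185}{6099}$ ($H = -3 + \frac{32664}{-18297} = -3 + 32664 \left(- \frac{1}{18297}\right) = -3 - \frac{10888}{6099} = - \frac{29185}{6099} \approx -4.7852$)
$\left(\left(O u + 1\right) + g\right)^{2} - H = \left(\left(\left(-5\right) 5 + 1\right) + 29\right)^{2} - - \frac{29185}{6099} = \left(\left(-25 + 1\right) + 29\right)^{2} + \frac{29185}{6099} = \left(-24 + 29\right)^{2} + \frac{29185}{6099} = 5^{2} + \frac{29185}{6099} = 25 + \frac{29185}{6099} = \frac{181660}{6099}$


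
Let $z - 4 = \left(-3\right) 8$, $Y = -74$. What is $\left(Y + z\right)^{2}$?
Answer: $8836$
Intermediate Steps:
$z = -20$ ($z = 4 - 24 = -20$)
$\left(Y + z\right)^{2} = \left(-74 - 20\right)^{2} = \left(-94\right)^{2} = 8836$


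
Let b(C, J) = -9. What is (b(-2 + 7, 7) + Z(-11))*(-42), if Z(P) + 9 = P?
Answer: 1218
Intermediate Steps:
Z(P) = -9 + P
(b(-2 + 7, 7) + Z(-11))*(-42) = (-9 + (-9 - 11))*(-42) = (-9 - 20)*(-42) = -29*(-42) = 1218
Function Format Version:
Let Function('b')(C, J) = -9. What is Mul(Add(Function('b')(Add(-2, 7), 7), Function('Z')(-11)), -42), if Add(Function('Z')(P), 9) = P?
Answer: 1218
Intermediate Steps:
Function('Z')(P) = Add(-9, P)
Mul(Add(Function('b')(Add(-2, 7), 7), Function('Z')(-11)), -42) = Mul(Add(-9, Add(-9, -11)), -42) = Mul(Add(-9, -20), -42) = Mul(-29, -42) = 1218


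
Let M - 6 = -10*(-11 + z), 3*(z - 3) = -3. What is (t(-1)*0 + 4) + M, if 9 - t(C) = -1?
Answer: 100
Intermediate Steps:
z = 2 (z = 3 + (⅓)*(-3) = 3 - 1 = 2)
t(C) = 10 (t(C) = 9 - 1*(-1) = 9 + 1 = 10)
M = 96 (M = 6 - 10*(-11 + 2) = 6 - 10*(-9) = 6 + 90 = 96)
(t(-1)*0 + 4) + M = (10*0 + 4) + 96 = (0 + 4) + 96 = 4 + 96 = 100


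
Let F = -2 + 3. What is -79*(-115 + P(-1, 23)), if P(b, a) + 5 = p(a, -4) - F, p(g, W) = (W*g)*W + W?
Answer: -19197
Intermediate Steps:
p(g, W) = W + g*W**2 (p(g, W) = g*W**2 + W = W + g*W**2)
F = 1
P(b, a) = -10 + 16*a (P(b, a) = -5 + (-4*(1 - 4*a) - 1*1) = -5 + ((-4 + 16*a) - 1) = -5 + (-5 + 16*a) = -10 + 16*a)
-79*(-115 + P(-1, 23)) = -79*(-115 + (-10 + 16*23)) = -79*(-115 + (-10 + 368)) = -79*(-115 + 358) = -79*243 = -19197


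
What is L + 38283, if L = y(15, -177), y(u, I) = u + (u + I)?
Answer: 38136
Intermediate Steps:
y(u, I) = I + 2*u (y(u, I) = u + (I + u) = I + 2*u)
L = -147 (L = -177 + 2*15 = -177 + 30 = -147)
L + 38283 = -147 + 38283 = 38136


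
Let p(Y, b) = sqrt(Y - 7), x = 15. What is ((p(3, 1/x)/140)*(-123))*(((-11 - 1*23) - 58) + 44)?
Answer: 2952*I/35 ≈ 84.343*I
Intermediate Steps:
p(Y, b) = sqrt(-7 + Y)
((p(3, 1/x)/140)*(-123))*(((-11 - 1*23) - 58) + 44) = ((sqrt(-7 + 3)/140)*(-123))*(((-11 - 1*23) - 58) + 44) = ((sqrt(-4)*(1/140))*(-123))*(((-11 - 23) - 58) + 44) = (((2*I)*(1/140))*(-123))*((-34 - 58) + 44) = ((I/70)*(-123))*(-92 + 44) = -123*I/70*(-48) = 2952*I/35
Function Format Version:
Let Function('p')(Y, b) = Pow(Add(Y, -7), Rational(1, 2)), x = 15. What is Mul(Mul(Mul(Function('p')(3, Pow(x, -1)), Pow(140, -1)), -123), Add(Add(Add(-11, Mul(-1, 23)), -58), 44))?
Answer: Mul(Rational(2952, 35), I) ≈ Mul(84.343, I)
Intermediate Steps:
Function('p')(Y, b) = Pow(Add(-7, Y), Rational(1, 2))
Mul(Mul(Mul(Function('p')(3, Pow(x, -1)), Pow(140, -1)), -123), Add(Add(Add(-11, Mul(-1, 23)), -58), 44)) = Mul(Mul(Mul(Pow(Add(-7, 3), Rational(1, 2)), Pow(140, -1)), -123), Add(Add(Add(-11, Mul(-1, 23)), -58), 44)) = Mul(Mul(Mul(Pow(-4, Rational(1, 2)), Rational(1, 140)), -123), Add(Add(Add(-11, -23), -58), 44)) = Mul(Mul(Mul(Mul(2, I), Rational(1, 140)), -123), Add(Add(-34, -58), 44)) = Mul(Mul(Mul(Rational(1, 70), I), -123), Add(-92, 44)) = Mul(Mul(Rational(-123, 70), I), -48) = Mul(Rational(2952, 35), I)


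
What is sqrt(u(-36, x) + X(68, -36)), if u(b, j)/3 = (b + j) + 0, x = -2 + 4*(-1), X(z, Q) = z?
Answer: I*sqrt(58) ≈ 7.6158*I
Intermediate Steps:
x = -6 (x = -2 - 4 = -6)
u(b, j) = 3*b + 3*j (u(b, j) = 3*((b + j) + 0) = 3*(b + j) = 3*b + 3*j)
sqrt(u(-36, x) + X(68, -36)) = sqrt((3*(-36) + 3*(-6)) + 68) = sqrt((-108 - 18) + 68) = sqrt(-126 + 68) = sqrt(-58) = I*sqrt(58)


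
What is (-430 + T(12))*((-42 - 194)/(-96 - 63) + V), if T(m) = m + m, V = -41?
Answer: 2550898/159 ≈ 16043.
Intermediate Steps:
T(m) = 2*m
(-430 + T(12))*((-42 - 194)/(-96 - 63) + V) = (-430 + 2*12)*((-42 - 194)/(-96 - 63) - 41) = (-430 + 24)*(-236/(-159) - 41) = -406*(-236*(-1/159) - 41) = -406*(236/159 - 41) = -406*(-6283/159) = 2550898/159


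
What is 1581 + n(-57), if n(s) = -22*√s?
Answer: 1581 - 22*I*√57 ≈ 1581.0 - 166.1*I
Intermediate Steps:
1581 + n(-57) = 1581 - 22*I*√57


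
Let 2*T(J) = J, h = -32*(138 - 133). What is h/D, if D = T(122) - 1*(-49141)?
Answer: -80/24601 ≈ -0.0032519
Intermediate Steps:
h = -160 (h = -32*5 = -160)
T(J) = J/2
D = 49202 (D = (1/2)*122 - 1*(-49141) = 61 + 49141 = 49202)
h/D = -160/49202 = -160*1/49202 = -80/24601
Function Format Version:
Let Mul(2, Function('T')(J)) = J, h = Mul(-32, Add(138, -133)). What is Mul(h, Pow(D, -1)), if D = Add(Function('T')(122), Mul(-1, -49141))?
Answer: Rational(-80, 24601) ≈ -0.0032519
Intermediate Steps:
h = -160 (h = Mul(-32, 5) = -160)
Function('T')(J) = Mul(Rational(1, 2), J)
D = 49202 (D = Add(Mul(Rational(1, 2), 122), Mul(-1, -49141)) = Add(61, 49141) = 49202)
Mul(h, Pow(D, -1)) = Mul(-160, Pow(49202, -1)) = Mul(-160, Rational(1, 49202)) = Rational(-80, 24601)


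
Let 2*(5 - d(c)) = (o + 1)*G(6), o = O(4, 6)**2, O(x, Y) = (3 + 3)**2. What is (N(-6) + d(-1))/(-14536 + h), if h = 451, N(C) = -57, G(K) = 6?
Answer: 3943/14085 ≈ 0.27994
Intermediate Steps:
O(x, Y) = 36 (O(x, Y) = 6**2 = 36)
o = 1296 (o = 36**2 = 1296)
d(c) = -3886 (d(c) = 5 - (1296 + 1)*6/2 = 5 - 1297*6/2 = 5 - 1/2*7782 = 5 - 3891 = -3886)
(N(-6) + d(-1))/(-14536 + h) = (-57 - 3886)/(-14536 + 451) = -3943/(-14085) = -3943*(-1/14085) = 3943/14085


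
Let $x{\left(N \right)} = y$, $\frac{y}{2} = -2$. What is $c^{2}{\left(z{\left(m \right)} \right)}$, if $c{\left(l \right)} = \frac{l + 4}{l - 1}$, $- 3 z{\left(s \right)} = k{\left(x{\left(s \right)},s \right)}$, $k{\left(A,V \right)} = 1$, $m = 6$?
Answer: $\frac{121}{16} \approx 7.5625$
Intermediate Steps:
$y = -4$ ($y = 2 \left(-2\right) = -4$)
$x{\left(N \right)} = -4$
$z{\left(s \right)} = - \frac{1}{3}$ ($z{\left(s \right)} = \left(- \frac{1}{3}\right) 1 = - \frac{1}{3}$)
$c{\left(l \right)} = \frac{4 + l}{-1 + l}$
$c^{2}{\left(z{\left(m \right)} \right)} = \left(\frac{4 - \frac{1}{3}}{-1 - \frac{1}{3}}\right)^{2} = \left(\frac{1}{- \frac{4}{3}} \cdot \frac{11}{3}\right)^{2} = \left(\left(- \frac{3}{4}\right) \frac{11}{3}\right)^{2} = \left(- \frac{11}{4}\right)^{2} = \frac{121}{16}$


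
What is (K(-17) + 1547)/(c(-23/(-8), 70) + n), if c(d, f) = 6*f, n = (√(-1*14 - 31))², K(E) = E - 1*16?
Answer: 1514/375 ≈ 4.0373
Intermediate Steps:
K(E) = -16 + E (K(E) = E - 16 = -16 + E)
n = -45 (n = (√(-14 - 31))² = (√(-45))² = (3*I*√5)² = -45)
(K(-17) + 1547)/(c(-23/(-8), 70) + n) = ((-16 - 17) + 1547)/(6*70 - 45) = (-33 + 1547)/(420 - 45) = 1514/375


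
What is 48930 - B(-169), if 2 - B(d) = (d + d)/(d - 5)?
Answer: 4256905/87 ≈ 48930.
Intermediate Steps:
B(d) = 2 - 2*d/(-5 + d) (B(d) = 2 - (d + d)/(d - 5) = 2 - 2*d/(-5 + d))
48930 - B(-169) = 48930 - (-10)/(-5 - 169) = 48930 - (-10)/(-174) = 48930 - (-10)*(-1)/174 = 48930 - 1*5/87 = 48930 - 5/87 = 4256905/87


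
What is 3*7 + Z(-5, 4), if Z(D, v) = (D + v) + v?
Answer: 24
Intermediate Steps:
Z(D, v) = D + 2*v
3*7 + Z(-5, 4) = 3*7 + (-5 + 2*4) = 21 + (-5 + 8) = 21 + 3 = 24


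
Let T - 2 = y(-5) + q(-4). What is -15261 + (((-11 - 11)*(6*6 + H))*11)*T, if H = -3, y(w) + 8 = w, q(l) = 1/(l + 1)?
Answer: 75247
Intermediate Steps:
q(l) = 1/(1 + l)
y(w) = -8 + w
T = -34/3 (T = 2 + ((-8 - 5) + 1/(1 - 4)) = 2 + (-13 + 1/(-3)) = 2 + (-13 - 1/3) = 2 - 40/3 = -34/3 ≈ -11.333)
-15261 + (((-11 - 11)*(6*6 + H))*11)*T = -15261 + (((-11 - 11)*(6*6 - 3))*11)*(-34/3) = -15261 + (-22*(36 - 3)*11)*(-34/3) = -15261 + (-22*33*11)*(-34/3) = -15261 - 726*11*(-34/3) = -15261 - 7986*(-34/3) = -15261 + 90508 = 75247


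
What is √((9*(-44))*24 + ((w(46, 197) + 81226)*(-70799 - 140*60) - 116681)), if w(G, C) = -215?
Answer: I*√6416116374 ≈ 80101.0*I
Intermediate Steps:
√((9*(-44))*24 + ((w(46, 197) + 81226)*(-70799 - 140*60) - 116681)) = √((9*(-44))*24 + ((-215 + 81226)*(-70799 - 140*60) - 116681)) = √(-396*24 + (81011*(-70799 - 8400) - 116681)) = √(-9504 + (81011*(-79199) - 116681)) = √(-9504 + (-6415990189 - 116681)) = √(-9504 - 6416106870) = √(-6416116374) = I*√6416116374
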